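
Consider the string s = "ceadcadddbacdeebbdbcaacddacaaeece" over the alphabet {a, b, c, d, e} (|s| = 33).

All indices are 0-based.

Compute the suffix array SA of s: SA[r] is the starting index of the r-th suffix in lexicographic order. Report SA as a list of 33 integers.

[20, 27, 25, 21, 10, 2, 5, 28, 9, 15, 18, 16, 19, 26, 4, 22, 11, 31, 0, 24, 8, 17, 3, 23, 7, 6, 12, 32, 1, 14, 30, 13, 29]

rank | idx | suffix
   0 |  20 | aacddacaaeece
   1 |  27 | aaeece
   2 |  25 | acaaeece
   3 |  21 | acddacaaeece
   4 |  10 | acdeebbdbcaacddacaaeece
   5 |   2 | adcadddbacdeebbdbcaacddacaaeece
   6 |   5 | adddbacdeebbdbcaacddacaaeece
   7 |  28 | aeece
   8 |   9 | bacdeebbdbcaacddacaaeece
   9 |  15 | bbdbcaacddacaaeece
  10 |  18 | bcaacddacaaeece
  11 |  16 | bdbcaacddacaaeece
  12 |  19 | caacddacaaeece
  13 |  26 | caaeece
  14 |   4 | cadddbacdeebbdbcaacddacaaeece
  15 |  22 | cddacaaeece
  16 |  11 | cdeebbdbcaacddacaaeece
  17 |  31 | ce
  18 |   0 | ceadcadddbacdeebbdbcaacddacaaeece
  19 |  24 | dacaaeece
  20 |   8 | dbacdeebbdbcaacddacaaeece
  21 |  17 | dbcaacddacaaeece
  22 |   3 | dcadddbacdeebbdbcaacddacaaeece
  23 |  23 | ddacaaeece
  24 |   7 | ddbacdeebbdbcaacddacaaeece
  25 |   6 | dddbacdeebbdbcaacddacaaeece
  26 |  12 | deebbdbcaacddacaaeece
  27 |  32 | e
  28 |   1 | eadcadddbacdeebbdbcaacddacaaeece
  29 |  14 | ebbdbcaacddacaaeece
  30 |  30 | ece
  31 |  13 | eebbdbcaacddacaaeece
  32 |  29 | eece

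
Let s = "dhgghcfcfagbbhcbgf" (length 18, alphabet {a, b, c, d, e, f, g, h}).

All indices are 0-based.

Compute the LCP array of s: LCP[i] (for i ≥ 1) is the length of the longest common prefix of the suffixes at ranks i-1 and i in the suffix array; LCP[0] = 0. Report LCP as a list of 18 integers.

[0, 0, 1, 1, 0, 1, 2, 0, 0, 1, 1, 0, 1, 1, 1, 0, 2, 1]

rank→(start, suffix):
  0 → (9, 'agbbhcbgf')
  1 → (11, 'bbhcbgf')
  2 → (15, 'bgf')
  3 → (12, 'bhcbgf')
  4 → (14, 'cbgf')
  5 → (7, 'cfagbbhcbgf')
  6 → (5, 'cfcfagbbhcbgf')
  7 → (0, 'dhgghcfcfagbbhcbgf')
  8 → (17, 'f')
  9 → (8, 'fagbbhcbgf')
  10 → (6, 'fcfagbbhcbgf')
  11 → (10, 'gbbhcbgf')
  12 → (16, 'gf')
  13 → (2, 'gghcfcfagbbhcbgf')
  14 → (3, 'ghcfcfagbbhcbgf')
  15 → (13, 'hcbgf')
  16 → (4, 'hcfcfagbbhcbgf')
  17 → (1, 'hgghcfcfagbbhcbgf')

SA = [9, 11, 15, 12, 14, 7, 5, 0, 17, 8, 6, 10, 16, 2, 3, 13, 4, 1]
i: (SA[i-1],SA[i]) lcp shared
  1: (9,11) 0 ''
  2: (11,15) 1 'b'
  3: (15,12) 1 'b'
  4: (12,14) 0 ''
  5: (14,7) 1 'c'
  6: (7,5) 2 'cf'
  7: (5,0) 0 ''
  8: (0,17) 0 ''
  9: (17,8) 1 'f'
  10: (8,6) 1 'f'
  11: (6,10) 0 ''
  12: (10,16) 1 'g'
  13: (16,2) 1 'g'
  14: (2,3) 1 'g'
  15: (3,13) 0 ''
  16: (13,4) 2 'hc'
  17: (4,1) 1 'h'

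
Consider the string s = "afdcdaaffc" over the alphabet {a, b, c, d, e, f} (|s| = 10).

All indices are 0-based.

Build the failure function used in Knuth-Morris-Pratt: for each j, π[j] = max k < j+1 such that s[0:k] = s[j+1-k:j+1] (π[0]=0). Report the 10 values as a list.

[0, 0, 0, 0, 0, 1, 1, 2, 0, 0]

π[0] = 0
j=1 s[j]='f': π[1]=0 (border '')
j=2 s[j]='d': π[2]=0 (border '')
j=3 s[j]='c': π[3]=0 (border '')
j=4 s[j]='d': π[4]=0 (border '')
j=5 s[j]='a': π[5]=1 (border 'a')
j=6 s[j]='a': k: 1→0; π[6]=1 (border 'a')
j=7 s[j]='f': π[7]=2 (border 'af')
j=8 s[j]='f': k: 2→0; π[8]=0 (border '')
j=9 s[j]='c': π[9]=0 (border '')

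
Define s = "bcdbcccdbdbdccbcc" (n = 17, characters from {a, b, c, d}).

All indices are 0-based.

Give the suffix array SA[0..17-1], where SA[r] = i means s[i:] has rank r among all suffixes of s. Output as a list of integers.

rank | idx | suffix
   0 |  14 | bcc
   1 |   3 | bcccdbdbdccbcc
   2 |   0 | bcdbcccdbdbdccbcc
   3 |   8 | bdbdccbcc
   4 |  10 | bdccbcc
   5 |  16 | c
   6 |  13 | cbcc
   7 |  15 | cc
   8 |  12 | ccbcc
   9 |   4 | cccdbdbdccbcc
  10 |   5 | ccdbdbdccbcc
  11 |   1 | cdbcccdbdbdccbcc
  12 |   6 | cdbdbdccbcc
  13 |   2 | dbcccdbdbdccbcc
  14 |   7 | dbdbdccbcc
  15 |   9 | dbdccbcc
  16 |  11 | dccbcc

[14, 3, 0, 8, 10, 16, 13, 15, 12, 4, 5, 1, 6, 2, 7, 9, 11]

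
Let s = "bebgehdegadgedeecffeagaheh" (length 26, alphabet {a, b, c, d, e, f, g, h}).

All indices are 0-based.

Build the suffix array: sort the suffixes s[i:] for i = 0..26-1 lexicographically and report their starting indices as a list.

rank | idx | suffix
   0 |   9 | adgedeecffeagaheh
   1 |  20 | agaheh
   2 |  22 | aheh
   3 |   0 | bebgehdegadgedeecffeagaheh
   4 |   2 | bgehdegadgedeecffeagaheh
   5 |  16 | cffeagaheh
   6 |  13 | deecffeagaheh
   7 |   6 | degadgedeecffeagaheh
   8 |  10 | dgedeecffeagaheh
   9 |  19 | eagaheh
  10 |   1 | ebgehdegadgedeecffeagaheh
  11 |  15 | ecffeagaheh
  12 |  12 | edeecffeagaheh
  13 |  14 | eecffeagaheh
  14 |   7 | egadgedeecffeagaheh
  15 |  24 | eh
  16 |   4 | ehdegadgedeecffeagaheh
  17 |  18 | feagaheh
  18 |  17 | ffeagaheh
  19 |   8 | gadgedeecffeagaheh
  20 |  21 | gaheh
  21 |  11 | gedeecffeagaheh
  22 |   3 | gehdegadgedeecffeagaheh
  23 |  25 | h
  24 |   5 | hdegadgedeecffeagaheh
  25 |  23 | heh

[9, 20, 22, 0, 2, 16, 13, 6, 10, 19, 1, 15, 12, 14, 7, 24, 4, 18, 17, 8, 21, 11, 3, 25, 5, 23]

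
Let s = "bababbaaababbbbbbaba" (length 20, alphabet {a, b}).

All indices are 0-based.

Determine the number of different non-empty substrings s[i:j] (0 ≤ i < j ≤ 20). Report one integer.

sorted suffixes:
  #0 SA[0]=19  'a'
  #1 SA[1]=6  'aaababbbbbbaba'
  #2 SA[2]=7  'aababbbbbbaba'
  #3 SA[3]=17  'aba'
  #4 SA[4]=1  'ababbaaababbbbbbaba'
  #5 SA[5]=8  'ababbbbbbaba'
  #6 SA[6]=3  'abbaaababbbbbbaba'
  #7 SA[7]=10  'abbbbbbaba'
  #8 SA[8]=18  'ba'
  #9 SA[9]=5  'baaababbbbbbaba'
  #10 SA[10]=16  'baba'
  #11 SA[11]=0  'bababbaaababbbbbbaba'
  #12 SA[12]=2  'babbaaababbbbbbaba'
  #13 SA[13]=9  'babbbbbbaba'
  #14 SA[14]=4  'bbaaababbbbbbaba'
  #15 SA[15]=15  'bbaba'
  #16 SA[16]=14  'bbbaba'
  #17 SA[17]=13  'bbbbaba'
  #18 SA[18]=12  'bbbbbaba'
  #19 SA[19]=11  'bbbbbbaba'

SA = [19, 6, 7, 17, 1, 8, 3, 10, 18, 5, 16, 0, 2, 9, 4, 15, 14, 13, 12, 11]
i: (SA[i-1],SA[i]) lcp shared
  1: (19,6) 1 'a'
  2: (6,7) 2 'aa'
  3: (7,17) 1 'a'
  4: (17,1) 3 'aba'
  5: (1,8) 5 'ababb'
  6: (8,3) 2 'ab'
  7: (3,10) 3 'abb'
  8: (10,18) 0 ''
  9: (18,5) 2 'ba'
  10: (5,16) 2 'ba'
  11: (16,0) 4 'baba'
  12: (0,2) 3 'bab'
  13: (2,9) 4 'babb'
  14: (9,4) 1 'b'
  15: (4,15) 3 'bba'
  16: (15,14) 2 'bb'
  17: (14,13) 3 'bbb'
  18: (13,12) 4 'bbbb'
  19: (12,11) 5 'bbbbb'

n(n+1)/2 = 20·21/2 = 210
Σ LCP = 0 + 1 + 2 + 1 + 3 + 5 + 2 + 3 + 0 + 2 + 2 + 4 + 3 + 4 + 1 + 3 + 2 + 3 + 4 + 5 = 50
distinct = 210 − 50 = 160

160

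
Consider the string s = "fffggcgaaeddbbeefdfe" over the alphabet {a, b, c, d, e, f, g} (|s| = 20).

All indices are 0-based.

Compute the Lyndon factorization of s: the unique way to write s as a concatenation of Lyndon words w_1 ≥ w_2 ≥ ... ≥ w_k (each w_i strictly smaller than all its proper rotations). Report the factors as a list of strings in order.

["fffgg", "cg", "aaeddbbeefdfe"]

emit factor 1: 'fffgg' (i=0, period=5)
emit factor 2: 'cg' (i=5, period=2)
emit factor 3: 'aaeddbbeefdfe' (i=7, period=13)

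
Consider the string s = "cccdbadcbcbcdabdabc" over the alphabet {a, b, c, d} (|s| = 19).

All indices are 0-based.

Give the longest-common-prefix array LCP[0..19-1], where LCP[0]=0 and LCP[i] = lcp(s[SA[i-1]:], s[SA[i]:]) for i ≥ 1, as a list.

rank | idx | suffix
   0 |  16 | abc
   1 |  13 | abdabc
   2 |   5 | adcbcbcdabdabc
   3 |   4 | badcbcbcdabdabc
   4 |  17 | bc
   5 |   8 | bcbcdabdabc
   6 |  10 | bcdabdabc
   7 |  14 | bdabc
   8 |  18 | c
   9 |   7 | cbcbcdabdabc
  10 |   9 | cbcdabdabc
  11 |   0 | cccdbadcbcbcdabdabc
  12 |   1 | ccdbadcbcbcdabdabc
  13 |  11 | cdabdabc
  14 |   2 | cdbadcbcbcdabdabc
  15 |  15 | dabc
  16 |  12 | dabdabc
  17 |   3 | dbadcbcbcdabdabc
  18 |   6 | dcbcbcdabdabc

SA = [16, 13, 5, 4, 17, 8, 10, 14, 18, 7, 9, 0, 1, 11, 2, 15, 12, 3, 6]
rank  pair      lcp
   1  s[16:],s[13:]  2  'ab'
   2  s[13:],s[5:]  1  'a'
   3  s[5:],s[4:]  0  ''
   4  s[4:],s[17:]  1  'b'
   5  s[17:],s[8:]  2  'bc'
   6  s[8:],s[10:]  2  'bc'
   7  s[10:],s[14:]  1  'b'
   8  s[14:],s[18:]  0  ''
   9  s[18:],s[7:]  1  'c'
  10  s[7:],s[9:]  3  'cbc'
  11  s[9:],s[0:]  1  'c'
  12  s[0:],s[1:]  2  'cc'
  13  s[1:],s[11:]  1  'c'
  14  s[11:],s[2:]  2  'cd'
  15  s[2:],s[15:]  0  ''
  16  s[15:],s[12:]  3  'dab'
  17  s[12:],s[3:]  1  'd'
  18  s[3:],s[6:]  1  'd'

[0, 2, 1, 0, 1, 2, 2, 1, 0, 1, 3, 1, 2, 1, 2, 0, 3, 1, 1]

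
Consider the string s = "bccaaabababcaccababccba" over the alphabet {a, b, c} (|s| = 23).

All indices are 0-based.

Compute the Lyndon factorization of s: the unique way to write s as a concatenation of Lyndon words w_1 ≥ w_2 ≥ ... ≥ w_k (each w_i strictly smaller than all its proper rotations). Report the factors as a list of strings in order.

["bcc", "aaabababcaccababccb", "a"]

emit factor 1: 'bcc' (i=0, period=3)
emit factor 2: 'aaabababcaccababccb' (i=3, period=19)
emit factor 3: 'a' (i=22, period=1)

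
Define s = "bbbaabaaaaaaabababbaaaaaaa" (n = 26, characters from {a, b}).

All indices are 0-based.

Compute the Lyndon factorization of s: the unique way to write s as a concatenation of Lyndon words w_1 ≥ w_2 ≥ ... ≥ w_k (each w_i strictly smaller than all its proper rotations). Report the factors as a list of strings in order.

["b", "b", "b", "aab", "aaaaaaabababb", "a", "a", "a", "a", "a", "a", "a"]

emit factor 1: 'b' (i=0, period=1)
emit factor 2: 'b' (i=1, period=1)
emit factor 3: 'b' (i=2, period=1)
emit factor 4: 'aab' (i=3, period=3)
emit factor 5: 'aaaaaaabababb' (i=6, period=13)
emit factor 6: 'a' (i=19, period=1)
emit factor 7: 'a' (i=20, period=1)
emit factor 8: 'a' (i=21, period=1)
emit factor 9: 'a' (i=22, period=1)
emit factor 10: 'a' (i=23, period=1)
emit factor 11: 'a' (i=24, period=1)
emit factor 12: 'a' (i=25, period=1)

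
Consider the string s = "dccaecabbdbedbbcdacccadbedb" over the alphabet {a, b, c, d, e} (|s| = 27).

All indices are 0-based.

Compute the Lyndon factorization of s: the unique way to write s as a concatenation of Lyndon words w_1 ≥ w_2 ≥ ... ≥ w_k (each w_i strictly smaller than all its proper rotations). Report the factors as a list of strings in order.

["d", "c", "c", "aec", "abbdbedbbcdacccadbedb"]

emit factor 1: 'd' (i=0, period=1)
emit factor 2: 'c' (i=1, period=1)
emit factor 3: 'c' (i=2, period=1)
emit factor 4: 'aec' (i=3, period=3)
emit factor 5: 'abbdbedbbcdacccadbedb' (i=6, period=21)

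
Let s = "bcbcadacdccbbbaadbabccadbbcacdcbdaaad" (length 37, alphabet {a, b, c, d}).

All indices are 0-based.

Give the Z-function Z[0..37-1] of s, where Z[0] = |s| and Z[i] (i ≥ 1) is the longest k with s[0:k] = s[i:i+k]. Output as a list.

Z[0]=37
i=1: i≥r, start 0; Z[1]=0
i=2: i≥r, start 0; Z[2]=2 grow→box=[2,4)
i=3: min(r-i=1, Z[1]=0)=0; Z[3]=0
i=4: i≥r, start 0; Z[4]=0
i=5: i≥r, start 0; Z[5]=0
i=6: i≥r, start 0; Z[6]=0
i=7: i≥r, start 0; Z[7]=0
i=8: i≥r, start 0; Z[8]=0
i=9: i≥r, start 0; Z[9]=0
i=10: i≥r, start 0; Z[10]=0
i=11: i≥r, start 0; Z[11]=1 grow→box=[11,12)
i=12: i≥r, start 0; Z[12]=1 grow→box=[12,13)
i=13: i≥r, start 0; Z[13]=1 grow→box=[13,14)
i=14: i≥r, start 0; Z[14]=0
i=15: i≥r, start 0; Z[15]=0
i=16: i≥r, start 0; Z[16]=0
i=17: i≥r, start 0; Z[17]=1 grow→box=[17,18)
i=18: i≥r, start 0; Z[18]=0
i=19: i≥r, start 0; Z[19]=2 grow→box=[19,21)
i=20: min(r-i=1, Z[1]=0)=0; Z[20]=0
i=21: i≥r, start 0; Z[21]=0
i=22: i≥r, start 0; Z[22]=0
i=23: i≥r, start 0; Z[23]=0
i=24: i≥r, start 0; Z[24]=1 grow→box=[24,25)
i=25: i≥r, start 0; Z[25]=2 grow→box=[25,27)
i=26: min(r-i=1, Z[1]=0)=0; Z[26]=0
i=27: i≥r, start 0; Z[27]=0
i=28: i≥r, start 0; Z[28]=0
i=29: i≥r, start 0; Z[29]=0
i=30: i≥r, start 0; Z[30]=0
i=31: i≥r, start 0; Z[31]=1 grow→box=[31,32)
i=32: i≥r, start 0; Z[32]=0
i=33: i≥r, start 0; Z[33]=0
i=34: i≥r, start 0; Z[34]=0
i=35: i≥r, start 0; Z[35]=0
i=36: i≥r, start 0; Z[36]=0

[37, 0, 2, 0, 0, 0, 0, 0, 0, 0, 0, 1, 1, 1, 0, 0, 0, 1, 0, 2, 0, 0, 0, 0, 1, 2, 0, 0, 0, 0, 0, 1, 0, 0, 0, 0, 0]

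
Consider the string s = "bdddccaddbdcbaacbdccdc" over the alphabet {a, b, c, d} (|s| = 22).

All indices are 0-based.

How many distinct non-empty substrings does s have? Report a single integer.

rank | idx | suffix
   0 |  13 | aacbdccdc
   1 |  14 | acbdccdc
   2 |   6 | addbdcbaacbdccdc
   3 |  12 | baacbdccdc
   4 |   9 | bdcbaacbdccdc
   5 |  16 | bdccdc
   6 |   0 | bdddccaddbdcbaacbdccdc
   7 |  21 | c
   8 |   5 | caddbdcbaacbdccdc
   9 |  11 | cbaacbdccdc
  10 |  15 | cbdccdc
  11 |   4 | ccaddbdcbaacbdccdc
  12 |  18 | ccdc
  13 |  19 | cdc
  14 |   8 | dbdcbaacbdccdc
  15 |  20 | dc
  16 |  10 | dcbaacbdccdc
  17 |   3 | dccaddbdcbaacbdccdc
  18 |  17 | dccdc
  19 |   7 | ddbdcbaacbdccdc
  20 |   2 | ddccaddbdcbaacbdccdc
  21 |   1 | dddccaddbdcbaacbdccdc

SA = [13, 14, 6, 12, 9, 16, 0, 21, 5, 11, 15, 4, 18, 19, 8, 20, 10, 3, 17, 7, 2, 1]
rank  pair      lcp
   1  s[13:],s[14:]  1  'a'
   2  s[14:],s[6:]  1  'a'
   3  s[6:],s[12:]  0  ''
   4  s[12:],s[9:]  1  'b'
   5  s[9:],s[16:]  3  'bdc'
   6  s[16:],s[0:]  2  'bd'
   7  s[0:],s[21:]  0  ''
   8  s[21:],s[5:]  1  'c'
   9  s[5:],s[11:]  1  'c'
  10  s[11:],s[15:]  2  'cb'
  11  s[15:],s[4:]  1  'c'
  12  s[4:],s[18:]  2  'cc'
  13  s[18:],s[19:]  1  'c'
  14  s[19:],s[8:]  0  ''
  15  s[8:],s[20:]  1  'd'
  16  s[20:],s[10:]  2  'dc'
  17  s[10:],s[3:]  2  'dc'
  18  s[3:],s[17:]  3  'dcc'
  19  s[17:],s[7:]  1  'd'
  20  s[7:],s[2:]  2  'dd'
  21  s[2:],s[1:]  2  'dd'

n(n+1)/2 = 22·23/2 = 253
Σ LCP = 0 + 1 + 1 + 0 + 1 + 3 + 2 + 0 + 1 + 1 + 2 + 1 + 2 + 1 + 0 + 1 + 2 + 2 + 3 + 1 + 2 + 2 = 29
distinct = 253 − 29 = 224

224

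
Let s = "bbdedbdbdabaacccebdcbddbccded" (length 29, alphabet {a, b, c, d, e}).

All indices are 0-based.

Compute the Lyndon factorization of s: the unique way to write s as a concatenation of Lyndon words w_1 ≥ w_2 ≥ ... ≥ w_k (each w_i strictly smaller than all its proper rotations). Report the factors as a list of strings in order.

["bbdedbdbd", "ab", "aacccebdcbddbccded"]

emit factor 1: 'bbdedbdbd' (i=0, period=9)
emit factor 2: 'ab' (i=9, period=2)
emit factor 3: 'aacccebdcbddbccded' (i=11, period=18)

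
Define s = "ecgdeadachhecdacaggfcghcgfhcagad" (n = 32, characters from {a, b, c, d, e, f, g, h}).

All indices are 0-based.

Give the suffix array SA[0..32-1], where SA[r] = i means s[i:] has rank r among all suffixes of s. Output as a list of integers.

rank | idx | suffix
   0 |  14 | acaggfcghcgfhcagad
   1 |   7 | achhecdacaggfcghcgfhcagad
   2 |  30 | ad
   3 |   5 | adachhecdacaggfcghcgfhcagad
   4 |  28 | agad
   5 |  16 | aggfcghcgfhcagad
   6 |  27 | cagad
   7 |  15 | caggfcghcgfhcagad
   8 |  12 | cdacaggfcghcgfhcagad
   9 |   1 | cgdeadachhecdacaggfcghcgfhcagad
  10 |  23 | cgfhcagad
  11 |  20 | cghcgfhcagad
  12 |   8 | chhecdacaggfcghcgfhcagad
  13 |  31 | d
  14 |  13 | dacaggfcghcgfhcagad
  15 |   6 | dachhecdacaggfcghcgfhcagad
  16 |   3 | deadachhecdacaggfcghcgfhcagad
  17 |   4 | eadachhecdacaggfcghcgfhcagad
  18 |  11 | ecdacaggfcghcgfhcagad
  19 |   0 | ecgdeadachhecdacaggfcghcgfhcagad
  20 |  19 | fcghcgfhcagad
  21 |  25 | fhcagad
  22 |  29 | gad
  23 |   2 | gdeadachhecdacaggfcghcgfhcagad
  24 |  18 | gfcghcgfhcagad
  25 |  24 | gfhcagad
  26 |  17 | ggfcghcgfhcagad
  27 |  21 | ghcgfhcagad
  28 |  26 | hcagad
  29 |  22 | hcgfhcagad
  30 |  10 | hecdacaggfcghcgfhcagad
  31 |   9 | hhecdacaggfcghcgfhcagad

[14, 7, 30, 5, 28, 16, 27, 15, 12, 1, 23, 20, 8, 31, 13, 6, 3, 4, 11, 0, 19, 25, 29, 2, 18, 24, 17, 21, 26, 22, 10, 9]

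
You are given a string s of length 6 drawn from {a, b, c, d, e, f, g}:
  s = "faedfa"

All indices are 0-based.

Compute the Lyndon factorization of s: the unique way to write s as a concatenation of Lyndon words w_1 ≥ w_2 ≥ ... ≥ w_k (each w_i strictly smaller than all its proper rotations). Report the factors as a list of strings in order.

emit factor 1: 'f' (i=0, period=1)
emit factor 2: 'aedf' (i=1, period=4)
emit factor 3: 'a' (i=5, period=1)

["f", "aedf", "a"]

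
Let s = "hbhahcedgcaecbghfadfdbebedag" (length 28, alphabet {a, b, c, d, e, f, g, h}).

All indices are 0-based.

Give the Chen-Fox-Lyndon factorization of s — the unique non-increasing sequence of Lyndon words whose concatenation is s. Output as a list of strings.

["h", "bh", "ahcedgc", "aecbghf", "adfdbebedag"]

emit factor 1: 'h' (i=0, period=1)
emit factor 2: 'bh' (i=1, period=2)
emit factor 3: 'ahcedgc' (i=3, period=7)
emit factor 4: 'aecbghf' (i=10, period=7)
emit factor 5: 'adfdbebedag' (i=17, period=11)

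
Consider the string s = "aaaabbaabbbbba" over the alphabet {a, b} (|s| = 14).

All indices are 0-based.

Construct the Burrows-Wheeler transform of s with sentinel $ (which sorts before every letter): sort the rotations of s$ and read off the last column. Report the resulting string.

rank  rotation         last
    0  $aaaabbaabbbbba  a
    1  a$aaaabbaabbbbb  b
    2  aaaabbaabbbbba$  $
    3  aaabbaabbbbba$a  a
    4  aabbaabbbbba$aa  a
    5  aabbbbba$aaaabb  b
    6  abbaabbbbba$aaa  a
    7  abbbbba$aaaabba  a
    8  ba$aaaabbaabbbb  b
    9  baabbbbba$aaaab  b
   10  bba$aaaabbaabbb  b
   11  bbaabbbbba$aaaa  a
   12  bbba$aaaabbaabb  b
   13  bbbba$aaaabbaab  b
   14  bbbbba$aaaabbaa  a

ab$aabaabbbabba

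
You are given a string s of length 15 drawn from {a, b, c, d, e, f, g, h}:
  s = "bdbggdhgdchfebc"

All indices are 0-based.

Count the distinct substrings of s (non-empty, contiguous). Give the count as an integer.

rank | idx | suffix
   0 |  13 | bc
   1 |   0 | bdbggdhgdchfebc
   2 |   2 | bggdhgdchfebc
   3 |  14 | c
   4 |   9 | chfebc
   5 |   1 | dbggdhgdchfebc
   6 |   8 | dchfebc
   7 |   5 | dhgdchfebc
   8 |  12 | ebc
   9 |  11 | febc
  10 |   7 | gdchfebc
  11 |   4 | gdhgdchfebc
  12 |   3 | ggdhgdchfebc
  13 |  10 | hfebc
  14 |   6 | hgdchfebc

SA = [13, 0, 2, 14, 9, 1, 8, 5, 12, 11, 7, 4, 3, 10, 6]
rank  pair      lcp
   1  s[13:],s[0:]  1  'b'
   2  s[0:],s[2:]  1  'b'
   3  s[2:],s[14:]  0  ''
   4  s[14:],s[9:]  1  'c'
   5  s[9:],s[1:]  0  ''
   6  s[1:],s[8:]  1  'd'
   7  s[8:],s[5:]  1  'd'
   8  s[5:],s[12:]  0  ''
   9  s[12:],s[11:]  0  ''
  10  s[11:],s[7:]  0  ''
  11  s[7:],s[4:]  2  'gd'
  12  s[4:],s[3:]  1  'g'
  13  s[3:],s[10:]  0  ''
  14  s[10:],s[6:]  1  'h'

n(n+1)/2 = 15·16/2 = 120
Σ LCP = 0 + 1 + 1 + 0 + 1 + 0 + 1 + 1 + 0 + 0 + 0 + 2 + 1 + 0 + 1 = 9
distinct = 120 − 9 = 111

111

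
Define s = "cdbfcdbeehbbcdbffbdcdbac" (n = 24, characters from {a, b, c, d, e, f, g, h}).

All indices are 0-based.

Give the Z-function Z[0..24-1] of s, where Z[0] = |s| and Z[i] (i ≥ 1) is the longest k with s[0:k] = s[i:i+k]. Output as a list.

Z[0]=24
i=1: i≥r, start 0; Z[1]=0
i=2: i≥r, start 0; Z[2]=0
i=3: i≥r, start 0; Z[3]=0
i=4: i≥r, start 0; Z[4]=3 extend→box=[4,7)
i=5: min(r-i=2, Z[1]=0)=0; Z[5]=0
i=6: min(r-i=1, Z[2]=0)=0; Z[6]=0
i=7: i≥r, start 0; Z[7]=0
i=8: i≥r, start 0; Z[8]=0
i=9: i≥r, start 0; Z[9]=0
i=10: i≥r, start 0; Z[10]=0
i=11: i≥r, start 0; Z[11]=0
i=12: i≥r, start 0; Z[12]=4 extend→box=[12,16)
i=13: min(r-i=3, Z[1]=0)=0; Z[13]=0
i=14: min(r-i=2, Z[2]=0)=0; Z[14]=0
i=15: min(r-i=1, Z[3]=0)=0; Z[15]=0
i=16: i≥r, start 0; Z[16]=0
i=17: i≥r, start 0; Z[17]=0
i=18: i≥r, start 0; Z[18]=0
i=19: i≥r, start 0; Z[19]=3 extend→box=[19,22)
i=20: min(r-i=2, Z[1]=0)=0; Z[20]=0
i=21: min(r-i=1, Z[2]=0)=0; Z[21]=0
i=22: i≥r, start 0; Z[22]=0
i=23: i≥r, start 0; Z[23]=1 extend→box=[23,24)

[24, 0, 0, 0, 3, 0, 0, 0, 0, 0, 0, 0, 4, 0, 0, 0, 0, 0, 0, 3, 0, 0, 0, 1]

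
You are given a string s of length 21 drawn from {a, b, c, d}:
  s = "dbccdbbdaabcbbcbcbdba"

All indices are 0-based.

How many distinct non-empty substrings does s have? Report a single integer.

rank | idx | suffix
   0 |  20 | a
   1 |   8 | aabcbbcbcbdba
   2 |   9 | abcbbcbcbdba
   3 |  19 | ba
   4 |  12 | bbcbcbdba
   5 |   5 | bbdaabcbbcbcbdba
   6 |  10 | bcbbcbcbdba
   7 |  13 | bcbcbdba
   8 |  15 | bcbdba
   9 |   1 | bccdbbdaabcbbcbcbdba
  10 |   6 | bdaabcbbcbcbdba
  11 |  17 | bdba
  12 |  11 | cbbcbcbdba
  13 |  14 | cbcbdba
  14 |  16 | cbdba
  15 |   2 | ccdbbdaabcbbcbcbdba
  16 |   3 | cdbbdaabcbbcbcbdba
  17 |   7 | daabcbbcbcbdba
  18 |  18 | dba
  19 |   4 | dbbdaabcbbcbcbdba
  20 |   0 | dbccdbbdaabcbbcbcbdba

SA = [20, 8, 9, 19, 12, 5, 10, 13, 15, 1, 6, 17, 11, 14, 16, 2, 3, 7, 18, 4, 0]
i: (SA[i-1],SA[i]) lcp shared
  1: (20,8) 1 'a'
  2: (8,9) 1 'a'
  3: (9,19) 0 ''
  4: (19,12) 1 'b'
  5: (12,5) 2 'bb'
  6: (5,10) 1 'b'
  7: (10,13) 3 'bcb'
  8: (13,15) 3 'bcb'
  9: (15,1) 2 'bc'
  10: (1,6) 1 'b'
  11: (6,17) 2 'bd'
  12: (17,11) 0 ''
  13: (11,14) 2 'cb'
  14: (14,16) 2 'cb'
  15: (16,2) 1 'c'
  16: (2,3) 1 'c'
  17: (3,7) 0 ''
  18: (7,18) 1 'd'
  19: (18,4) 2 'db'
  20: (4,0) 2 'db'

n(n+1)/2 = 21·22/2 = 231
Σ LCP = 0 + 1 + 1 + 0 + 1 + 2 + 1 + 3 + 3 + 2 + 1 + 2 + 0 + 2 + 2 + 1 + 1 + 0 + 1 + 2 + 2 = 28
distinct = 231 − 28 = 203

203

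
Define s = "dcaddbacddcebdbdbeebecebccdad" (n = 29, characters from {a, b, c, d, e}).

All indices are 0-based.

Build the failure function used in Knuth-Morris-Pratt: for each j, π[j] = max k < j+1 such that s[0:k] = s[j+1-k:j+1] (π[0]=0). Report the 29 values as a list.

π[0] = 0
j=1 s[j]='c': π[1]=0 (border '')
j=2 s[j]='a': π[2]=0 (border '')
j=3 s[j]='d': π[3]=1 (border 'd')
j=4 s[j]='d': k: 1→0; π[4]=1 (border 'd')
j=5 s[j]='b': k: 1→0; π[5]=0 (border '')
j=6 s[j]='a': π[6]=0 (border '')
j=7 s[j]='c': π[7]=0 (border '')
j=8 s[j]='d': π[8]=1 (border 'd')
j=9 s[j]='d': k: 1→0; π[9]=1 (border 'd')
j=10 s[j]='c': π[10]=2 (border 'dc')
j=11 s[j]='e': k: 2→0; π[11]=0 (border '')
j=12 s[j]='b': π[12]=0 (border '')
j=13 s[j]='d': π[13]=1 (border 'd')
j=14 s[j]='b': k: 1→0; π[14]=0 (border '')
j=15 s[j]='d': π[15]=1 (border 'd')
j=16 s[j]='b': k: 1→0; π[16]=0 (border '')
j=17 s[j]='e': π[17]=0 (border '')
j=18 s[j]='e': π[18]=0 (border '')
j=19 s[j]='b': π[19]=0 (border '')
j=20 s[j]='e': π[20]=0 (border '')
j=21 s[j]='c': π[21]=0 (border '')
j=22 s[j]='e': π[22]=0 (border '')
j=23 s[j]='b': π[23]=0 (border '')
j=24 s[j]='c': π[24]=0 (border '')
j=25 s[j]='c': π[25]=0 (border '')
j=26 s[j]='d': π[26]=1 (border 'd')
j=27 s[j]='a': k: 1→0; π[27]=0 (border '')
j=28 s[j]='d': π[28]=1 (border 'd')

[0, 0, 0, 1, 1, 0, 0, 0, 1, 1, 2, 0, 0, 1, 0, 1, 0, 0, 0, 0, 0, 0, 0, 0, 0, 0, 1, 0, 1]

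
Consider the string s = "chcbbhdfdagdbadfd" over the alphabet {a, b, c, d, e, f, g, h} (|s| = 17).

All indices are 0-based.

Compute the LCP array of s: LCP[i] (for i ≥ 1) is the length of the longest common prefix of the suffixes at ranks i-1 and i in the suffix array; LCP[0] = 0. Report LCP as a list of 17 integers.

[0, 1, 0, 1, 1, 0, 1, 0, 1, 1, 1, 3, 0, 2, 0, 0, 1]

sorted suffixes:
  #0 SA[0]=13  'adfd'
  #1 SA[1]=9  'agdbadfd'
  #2 SA[2]=12  'badfd'
  #3 SA[3]=3  'bbhdfdagdbadfd'
  #4 SA[4]=4  'bhdfdagdbadfd'
  #5 SA[5]=2  'cbbhdfdagdbadfd'
  #6 SA[6]=0  'chcbbhdfdagdbadfd'
  #7 SA[7]=16  'd'
  #8 SA[8]=8  'dagdbadfd'
  #9 SA[9]=11  'dbadfd'
  #10 SA[10]=14  'dfd'
  #11 SA[11]=6  'dfdagdbadfd'
  #12 SA[12]=15  'fd'
  #13 SA[13]=7  'fdagdbadfd'
  #14 SA[14]=10  'gdbadfd'
  #15 SA[15]=1  'hcbbhdfdagdbadfd'
  #16 SA[16]=5  'hdfdagdbadfd'

SA = [13, 9, 12, 3, 4, 2, 0, 16, 8, 11, 14, 6, 15, 7, 10, 1, 5]
[i] adj suffixes → lcp
  [1] 13/9 → 1 ('a')
  [2] 9/12 → 0 ('')
  [3] 12/3 → 1 ('b')
  [4] 3/4 → 1 ('b')
  [5] 4/2 → 0 ('')
  [6] 2/0 → 1 ('c')
  [7] 0/16 → 0 ('')
  [8] 16/8 → 1 ('d')
  [9] 8/11 → 1 ('d')
  [10] 11/14 → 1 ('d')
  [11] 14/6 → 3 ('dfd')
  [12] 6/15 → 0 ('')
  [13] 15/7 → 2 ('fd')
  [14] 7/10 → 0 ('')
  [15] 10/1 → 0 ('')
  [16] 1/5 → 1 ('h')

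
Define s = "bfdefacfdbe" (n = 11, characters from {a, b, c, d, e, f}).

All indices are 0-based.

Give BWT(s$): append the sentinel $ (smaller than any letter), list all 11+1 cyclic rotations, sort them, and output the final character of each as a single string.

efd$affbdecb

rank  rotation      last
    0  $bfdefacfdbe  e
    1  acfdbe$bfdef  f
    2  be$bfdefacfd  d
    3  bfdefacfdbe$  $
    4  cfdbe$bfdefa  a
    5  dbe$bfdefacf  f
    6  defacfdbe$bf  f
    7  e$bfdefacfdb  b
    8  efacfdbe$bfd  d
    9  facfdbe$bfde  e
   10  fdbe$bfdefac  c
   11  fdefacfdbe$b  b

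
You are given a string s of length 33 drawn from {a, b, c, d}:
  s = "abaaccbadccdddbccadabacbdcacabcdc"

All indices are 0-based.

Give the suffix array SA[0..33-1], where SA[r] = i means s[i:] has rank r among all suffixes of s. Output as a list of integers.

rank→(start, suffix):
  0 → (2, 'aaccbadccdddbccadabacbdcacabcdc')
  1 → (0, 'abaaccbadccdddbccadabacbdcacabcdc')
  2 → (19, 'abacbdcacabcdc')
  3 → (28, 'abcdc')
  4 → (26, 'acabcdc')
  5 → (21, 'acbdcacabcdc')
  6 → (3, 'accbadccdddbccadabacbdcacabcdc')
  7 → (17, 'adabacbdcacabcdc')
  8 → (7, 'adccdddbccadabacbdcacabcdc')
  9 → (1, 'baaccbadccdddbccadabacbdcacabcdc')
  10 → (20, 'bacbdcacabcdc')
  11 → (6, 'badccdddbccadabacbdcacabcdc')
  12 → (14, 'bccadabacbdcacabcdc')
  13 → (29, 'bcdc')
  14 → (23, 'bdcacabcdc')
  15 → (32, 'c')
  16 → (27, 'cabcdc')
  17 → (25, 'cacabcdc')
  18 → (16, 'cadabacbdcacabcdc')
  19 → (5, 'cbadccdddbccadabacbdcacabcdc')
  20 → (22, 'cbdcacabcdc')
  21 → (15, 'ccadabacbdcacabcdc')
  22 → (4, 'ccbadccdddbccadabacbdcacabcdc')
  23 → (9, 'ccdddbccadabacbdcacabcdc')
  24 → (30, 'cdc')
  25 → (10, 'cdddbccadabacbdcacabcdc')
  26 → (18, 'dabacbdcacabcdc')
  27 → (13, 'dbccadabacbdcacabcdc')
  28 → (31, 'dc')
  29 → (24, 'dcacabcdc')
  30 → (8, 'dccdddbccadabacbdcacabcdc')
  31 → (12, 'ddbccadabacbdcacabcdc')
  32 → (11, 'dddbccadabacbdcacabcdc')

[2, 0, 19, 28, 26, 21, 3, 17, 7, 1, 20, 6, 14, 29, 23, 32, 27, 25, 16, 5, 22, 15, 4, 9, 30, 10, 18, 13, 31, 24, 8, 12, 11]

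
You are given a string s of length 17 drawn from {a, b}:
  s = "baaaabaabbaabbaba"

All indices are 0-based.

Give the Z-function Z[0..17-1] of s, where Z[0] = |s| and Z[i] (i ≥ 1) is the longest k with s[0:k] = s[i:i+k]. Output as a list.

[17, 0, 0, 0, 0, 3, 0, 0, 1, 3, 0, 0, 1, 2, 0, 2, 0]

Z[0]=17
i=1: i≥r, start 0; Z[1]=0
i=2: i≥r, start 0; Z[2]=0
i=3: i≥r, start 0; Z[3]=0
i=4: i≥r, start 0; Z[4]=0
i=5: i≥r, start 0; Z[5]=3 extend→box=[5,8)
i=6: min(r-i=2, Z[1]=0)=0; Z[6]=0
i=7: min(r-i=1, Z[2]=0)=0; Z[7]=0
i=8: i≥r, start 0; Z[8]=1 extend→box=[8,9)
i=9: i≥r, start 0; Z[9]=3 extend→box=[9,12)
i=10: min(r-i=2, Z[1]=0)=0; Z[10]=0
i=11: min(r-i=1, Z[2]=0)=0; Z[11]=0
i=12: i≥r, start 0; Z[12]=1 extend→box=[12,13)
i=13: i≥r, start 0; Z[13]=2 extend→box=[13,15)
i=14: min(r-i=1, Z[1]=0)=0; Z[14]=0
i=15: i≥r, start 0; Z[15]=2 extend→box=[15,17)
i=16: min(r-i=1, Z[1]=0)=0; Z[16]=0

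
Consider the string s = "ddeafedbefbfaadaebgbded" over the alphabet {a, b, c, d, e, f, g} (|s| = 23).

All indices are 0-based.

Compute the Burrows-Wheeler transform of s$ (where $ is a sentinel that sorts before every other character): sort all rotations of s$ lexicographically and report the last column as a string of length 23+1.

rank  rotation                  last
    0  $ddeafedbefbfaadaebgbded  d
    1  aadaebgbded$ddeafedbefbf  f
    2  adaebgbded$ddeafedbefbfa  a
    3  aebgbded$ddeafedbefbfaad  d
    4  afedbefbfaadaebgbded$dde  e
    5  bded$ddeafedbefbfaadaebg  g
    6  befbfaadaebgbded$ddeafed  d
    7  bfaadaebgbded$ddeafedbef  f
    8  bgbded$ddeafedbefbfaadae  e
    9  d$ddeafedbefbfaadaebgbde  e
   10  daebgbded$ddeafedbefbfaa  a
   11  dbefbfaadaebgbded$ddeafe  e
   12  ddeafedbefbfaadaebgbded$  $
   13  deafedbefbfaadaebgbded$d  d
   14  ded$ddeafedbefbfaadaebgb  b
   15  eafedbefbfaadaebgbded$dd  d
   16  ebgbded$ddeafedbefbfaada  a
   17  ed$ddeafedbefbfaadaebgbd  d
   18  edbefbfaadaebgbded$ddeaf  f
   19  efbfaadaebgbded$ddeafedb  b
   20  faadaebgbded$ddeafedbefb  b
   21  fbfaadaebgbded$ddeafedbe  e
   22  fedbefbfaadaebgbded$ddea  a
   23  gbded$ddeafedbefbfaadaeb  b

dfadegdfeeae$dbdadfbbeab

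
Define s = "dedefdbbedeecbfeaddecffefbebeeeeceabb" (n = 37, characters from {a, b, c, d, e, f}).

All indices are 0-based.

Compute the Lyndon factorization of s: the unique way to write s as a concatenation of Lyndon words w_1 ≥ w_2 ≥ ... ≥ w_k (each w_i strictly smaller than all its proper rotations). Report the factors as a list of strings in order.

emit factor 1: 'dedef' (i=0, period=5)
emit factor 2: 'd' (i=5, period=1)
emit factor 3: 'bbedeecbfe' (i=6, period=10)
emit factor 4: 'addecffefbebeeeece' (i=16, period=18)
emit factor 5: 'abb' (i=34, period=3)

["dedef", "d", "bbedeecbfe", "addecffefbebeeeece", "abb"]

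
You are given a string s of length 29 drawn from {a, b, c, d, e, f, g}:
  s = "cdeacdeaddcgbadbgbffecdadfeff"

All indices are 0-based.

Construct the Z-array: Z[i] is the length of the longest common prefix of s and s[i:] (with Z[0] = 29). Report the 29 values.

Z[0]=29
i=1: outside box; Z[1]=0
i=2: outside box; Z[2]=0
i=3: outside box; Z[3]=0
i=4: outside box; Z[4]=4 scan→box=[4,8)
i=5: min(r-i=3, Z[1]=0)=0; Z[5]=0
i=6: min(r-i=2, Z[2]=0)=0; Z[6]=0
i=7: min(r-i=1, Z[3]=0)=0; Z[7]=0
i=8: outside box; Z[8]=0
i=9: outside box; Z[9]=0
i=10: outside box; Z[10]=1 scan→box=[10,11)
i=11: outside box; Z[11]=0
i=12: outside box; Z[12]=0
i=13: outside box; Z[13]=0
i=14: outside box; Z[14]=0
i=15: outside box; Z[15]=0
i=16: outside box; Z[16]=0
i=17: outside box; Z[17]=0
i=18: outside box; Z[18]=0
i=19: outside box; Z[19]=0
i=20: outside box; Z[20]=0
i=21: outside box; Z[21]=2 scan→box=[21,23)
i=22: min(r-i=1, Z[1]=0)=0; Z[22]=0
i=23: outside box; Z[23]=0
i=24: outside box; Z[24]=0
i=25: outside box; Z[25]=0
i=26: outside box; Z[26]=0
i=27: outside box; Z[27]=0
i=28: outside box; Z[28]=0

[29, 0, 0, 0, 4, 0, 0, 0, 0, 0, 1, 0, 0, 0, 0, 0, 0, 0, 0, 0, 0, 2, 0, 0, 0, 0, 0, 0, 0]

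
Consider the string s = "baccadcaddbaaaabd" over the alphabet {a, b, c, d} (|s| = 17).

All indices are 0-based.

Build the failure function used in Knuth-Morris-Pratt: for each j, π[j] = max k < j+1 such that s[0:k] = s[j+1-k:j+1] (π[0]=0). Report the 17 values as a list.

[0, 0, 0, 0, 0, 0, 0, 0, 0, 0, 1, 2, 0, 0, 0, 1, 0]

π[0] = 0
j=1 s[j]='a': π[1]=0 (border '')
j=2 s[j]='c': π[2]=0 (border '')
j=3 s[j]='c': π[3]=0 (border '')
j=4 s[j]='a': π[4]=0 (border '')
j=5 s[j]='d': π[5]=0 (border '')
j=6 s[j]='c': π[6]=0 (border '')
j=7 s[j]='a': π[7]=0 (border '')
j=8 s[j]='d': π[8]=0 (border '')
j=9 s[j]='d': π[9]=0 (border '')
j=10 s[j]='b': π[10]=1 (border 'b')
j=11 s[j]='a': π[11]=2 (border 'ba')
j=12 s[j]='a': k: 2→0; π[12]=0 (border '')
j=13 s[j]='a': π[13]=0 (border '')
j=14 s[j]='a': π[14]=0 (border '')
j=15 s[j]='b': π[15]=1 (border 'b')
j=16 s[j]='d': k: 1→0; π[16]=0 (border '')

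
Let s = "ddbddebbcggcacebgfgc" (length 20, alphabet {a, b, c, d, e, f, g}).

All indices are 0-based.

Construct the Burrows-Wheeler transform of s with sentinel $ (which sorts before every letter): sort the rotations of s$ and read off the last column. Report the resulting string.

rank  rotation               last
    0  $ddbddebbcggcacebgfgc  c
    1  acebgfgc$ddbddebbcggc  c
    2  bbcggcacebgfgc$ddbdde  e
    3  bcggcacebgfgc$ddbddeb  b
    4  bddebbcggcacebgfgc$dd  d
    5  bgfgc$ddbddebbcggcace  e
    6  c$ddbddebbcggcacebgfg  g
    7  cacebgfgc$ddbddebbcgg  g
    8  cebgfgc$ddbddebbcggca  a
    9  cggcacebgfgc$ddbddebb  b
   10  dbddebbcggcacebgfgc$d  d
   11  ddbddebbcggcacebgfgc$  $
   12  ddebbcggcacebgfgc$ddb  b
   13  debbcggcacebgfgc$ddbd  d
   14  ebbcggcacebgfgc$ddbdd  d
   15  ebgfgc$ddbddebbcggcac  c
   16  fgc$ddbddebbcggcacebg  g
   17  gc$ddbddebbcggcacebgf  f
   18  gcacebgfgc$ddbddebbcg  g
   19  gfgc$ddbddebbcggcaceb  b
   20  ggcacebgfgc$ddbddebbc  c

ccebdeggabd$bddcgfgbc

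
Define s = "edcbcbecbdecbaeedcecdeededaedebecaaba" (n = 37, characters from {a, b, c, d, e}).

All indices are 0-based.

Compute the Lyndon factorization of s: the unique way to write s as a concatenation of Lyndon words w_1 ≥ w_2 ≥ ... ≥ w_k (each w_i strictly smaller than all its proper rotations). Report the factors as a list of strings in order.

["e", "d", "c", "bcbecbdec", "b", "aeedcecdeeded", "aedebec", "aab", "a"]

emit factor 1: 'e' (i=0, period=1)
emit factor 2: 'd' (i=1, period=1)
emit factor 3: 'c' (i=2, period=1)
emit factor 4: 'bcbecbdec' (i=3, period=9)
emit factor 5: 'b' (i=12, period=1)
emit factor 6: 'aeedcecdeeded' (i=13, period=13)
emit factor 7: 'aedebec' (i=26, period=7)
emit factor 8: 'aab' (i=33, period=3)
emit factor 9: 'a' (i=36, period=1)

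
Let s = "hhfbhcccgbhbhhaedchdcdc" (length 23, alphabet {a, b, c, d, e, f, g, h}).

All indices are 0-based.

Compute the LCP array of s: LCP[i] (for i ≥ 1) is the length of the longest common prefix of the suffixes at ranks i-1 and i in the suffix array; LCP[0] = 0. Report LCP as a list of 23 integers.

sorted suffixes:
  #0 SA[0]=14  'aedchdcdc'
  #1 SA[1]=9  'bhbhhaedchdcdc'
  #2 SA[2]=3  'bhcccgbhbhhaedchdcdc'
  #3 SA[3]=11  'bhhaedchdcdc'
  #4 SA[4]=22  'c'
  #5 SA[5]=5  'cccgbhbhhaedchdcdc'
  #6 SA[6]=6  'ccgbhbhhaedchdcdc'
  #7 SA[7]=20  'cdc'
  #8 SA[8]=7  'cgbhbhhaedchdcdc'
  #9 SA[9]=17  'chdcdc'
  #10 SA[10]=21  'dc'
  #11 SA[11]=19  'dcdc'
  #12 SA[12]=16  'dchdcdc'
  #13 SA[13]=15  'edchdcdc'
  #14 SA[14]=2  'fbhcccgbhbhhaedchdcdc'
  #15 SA[15]=8  'gbhbhhaedchdcdc'
  #16 SA[16]=13  'haedchdcdc'
  #17 SA[17]=10  'hbhhaedchdcdc'
  #18 SA[18]=4  'hcccgbhbhhaedchdcdc'
  #19 SA[19]=18  'hdcdc'
  #20 SA[20]=1  'hfbhcccgbhbhhaedchdcdc'
  #21 SA[21]=12  'hhaedchdcdc'
  #22 SA[22]=0  'hhfbhcccgbhbhhaedchdcdc'

SA = [14, 9, 3, 11, 22, 5, 6, 20, 7, 17, 21, 19, 16, 15, 2, 8, 13, 10, 4, 18, 1, 12, 0]
i: (SA[i-1],SA[i]) lcp shared
  1: (14,9) 0 ''
  2: (9,3) 2 'bh'
  3: (3,11) 2 'bh'
  4: (11,22) 0 ''
  5: (22,5) 1 'c'
  6: (5,6) 2 'cc'
  7: (6,20) 1 'c'
  8: (20,7) 1 'c'
  9: (7,17) 1 'c'
  10: (17,21) 0 ''
  11: (21,19) 2 'dc'
  12: (19,16) 2 'dc'
  13: (16,15) 0 ''
  14: (15,2) 0 ''
  15: (2,8) 0 ''
  16: (8,13) 0 ''
  17: (13,10) 1 'h'
  18: (10,4) 1 'h'
  19: (4,18) 1 'h'
  20: (18,1) 1 'h'
  21: (1,12) 1 'h'
  22: (12,0) 2 'hh'

[0, 0, 2, 2, 0, 1, 2, 1, 1, 1, 0, 2, 2, 0, 0, 0, 0, 1, 1, 1, 1, 1, 2]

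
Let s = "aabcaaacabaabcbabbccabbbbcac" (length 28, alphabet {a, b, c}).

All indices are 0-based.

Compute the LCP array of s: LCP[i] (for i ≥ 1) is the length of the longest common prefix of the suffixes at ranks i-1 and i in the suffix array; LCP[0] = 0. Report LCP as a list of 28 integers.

rank | idx | suffix
   0 |   4 | aaacabaabcbabbccabbbbcac
   1 |   0 | aabcaaacabaabcbabbccabbbbcac
   2 |  10 | aabcbabbccabbbbcac
   3 |   5 | aacabaabcbabbccabbbbcac
   4 |   8 | abaabcbabbccabbbbcac
   5 |  20 | abbbbcac
   6 |  15 | abbccabbbbcac
   7 |   1 | abcaaacabaabcbabbccabbbbcac
   8 |  11 | abcbabbccabbbbcac
   9 |  26 | ac
  10 |   6 | acabaabcbabbccabbbbcac
  11 |   9 | baabcbabbccabbbbcac
  12 |  14 | babbccabbbbcac
  13 |  21 | bbbbcac
  14 |  22 | bbbcac
  15 |  23 | bbcac
  16 |  16 | bbccabbbbcac
  17 |   2 | bcaaacabaabcbabbccabbbbcac
  18 |  24 | bcac
  19 |  12 | bcbabbccabbbbcac
  20 |  17 | bccabbbbcac
  21 |  27 | c
  22 |   3 | caaacabaabcbabbccabbbbcac
  23 |   7 | cabaabcbabbccabbbbcac
  24 |  19 | cabbbbcac
  25 |  25 | cac
  26 |  13 | cbabbccabbbbcac
  27 |  18 | ccabbbbcac

SA = [4, 0, 10, 5, 8, 20, 15, 1, 11, 26, 6, 9, 14, 21, 22, 23, 16, 2, 24, 12, 17, 27, 3, 7, 19, 25, 13, 18]
[i] adj suffixes → lcp
  [1] 4/0 → 2 ('aa')
  [2] 0/10 → 4 ('aabc')
  [3] 10/5 → 2 ('aa')
  [4] 5/8 → 1 ('a')
  [5] 8/20 → 2 ('ab')
  [6] 20/15 → 3 ('abb')
  [7] 15/1 → 2 ('ab')
  [8] 1/11 → 3 ('abc')
  [9] 11/26 → 1 ('a')
  [10] 26/6 → 2 ('ac')
  [11] 6/9 → 0 ('')
  [12] 9/14 → 2 ('ba')
  [13] 14/21 → 1 ('b')
  [14] 21/22 → 3 ('bbb')
  [15] 22/23 → 2 ('bb')
  [16] 23/16 → 3 ('bbc')
  [17] 16/2 → 1 ('b')
  [18] 2/24 → 3 ('bca')
  [19] 24/12 → 2 ('bc')
  [20] 12/17 → 2 ('bc')
  [21] 17/27 → 0 ('')
  [22] 27/3 → 1 ('c')
  [23] 3/7 → 2 ('ca')
  [24] 7/19 → 3 ('cab')
  [25] 19/25 → 2 ('ca')
  [26] 25/13 → 1 ('c')
  [27] 13/18 → 1 ('c')

[0, 2, 4, 2, 1, 2, 3, 2, 3, 1, 2, 0, 2, 1, 3, 2, 3, 1, 3, 2, 2, 0, 1, 2, 3, 2, 1, 1]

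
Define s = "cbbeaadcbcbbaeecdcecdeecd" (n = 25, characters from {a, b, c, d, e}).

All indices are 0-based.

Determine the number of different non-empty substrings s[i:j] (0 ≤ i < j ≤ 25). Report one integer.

sorted suffixes:
  #0 SA[0]=4  'aadcbcbbaeecdcecdeecd'
  #1 SA[1]=5  'adcbcbbaeecdcecdeecd'
  #2 SA[2]=12  'aeecdcecdeecd'
  #3 SA[3]=11  'baeecdcecdeecd'
  #4 SA[4]=10  'bbaeecdcecdeecd'
  #5 SA[5]=1  'bbeaadcbcbbaeecdcecdeecd'
  #6 SA[6]=8  'bcbbaeecdcecdeecd'
  #7 SA[7]=2  'beaadcbcbbaeecdcecdeecd'
  #8 SA[8]=9  'cbbaeecdcecdeecd'
  #9 SA[9]=0  'cbbeaadcbcbbaeecdcecdeecd'
  #10 SA[10]=7  'cbcbbaeecdcecdeecd'
  #11 SA[11]=23  'cd'
  #12 SA[12]=15  'cdcecdeecd'
  #13 SA[13]=19  'cdeecd'
  #14 SA[14]=17  'cecdeecd'
  #15 SA[15]=24  'd'
  #16 SA[16]=6  'dcbcbbaeecdcecdeecd'
  #17 SA[17]=16  'dcecdeecd'
  #18 SA[18]=20  'deecd'
  #19 SA[19]=3  'eaadcbcbbaeecdcecdeecd'
  #20 SA[20]=22  'ecd'
  #21 SA[21]=14  'ecdcecdeecd'
  #22 SA[22]=18  'ecdeecd'
  #23 SA[23]=21  'eecd'
  #24 SA[24]=13  'eecdcecdeecd'

SA = [4, 5, 12, 11, 10, 1, 8, 2, 9, 0, 7, 23, 15, 19, 17, 24, 6, 16, 20, 3, 22, 14, 18, 21, 13]
rank  pair      lcp
   1  s[4:],s[5:]  1  'a'
   2  s[5:],s[12:]  1  'a'
   3  s[12:],s[11:]  0  ''
   4  s[11:],s[10:]  1  'b'
   5  s[10:],s[1:]  2  'bb'
   6  s[1:],s[8:]  1  'b'
   7  s[8:],s[2:]  1  'b'
   8  s[2:],s[9:]  0  ''
   9  s[9:],s[0:]  3  'cbb'
  10  s[0:],s[7:]  2  'cb'
  11  s[7:],s[23:]  1  'c'
  12  s[23:],s[15:]  2  'cd'
  13  s[15:],s[19:]  2  'cd'
  14  s[19:],s[17:]  1  'c'
  15  s[17:],s[24:]  0  ''
  16  s[24:],s[6:]  1  'd'
  17  s[6:],s[16:]  2  'dc'
  18  s[16:],s[20:]  1  'd'
  19  s[20:],s[3:]  0  ''
  20  s[3:],s[22:]  1  'e'
  21  s[22:],s[14:]  3  'ecd'
  22  s[14:],s[18:]  3  'ecd'
  23  s[18:],s[21:]  1  'e'
  24  s[21:],s[13:]  4  'eecd'

n(n+1)/2 = 25·26/2 = 325
Σ LCP = 0 + 1 + 1 + 0 + 1 + 2 + 1 + 1 + 0 + 3 + 2 + 1 + 2 + 2 + 1 + 0 + 1 + 2 + 1 + 0 + 1 + 3 + 3 + 1 + 4 = 34
distinct = 325 − 34 = 291

291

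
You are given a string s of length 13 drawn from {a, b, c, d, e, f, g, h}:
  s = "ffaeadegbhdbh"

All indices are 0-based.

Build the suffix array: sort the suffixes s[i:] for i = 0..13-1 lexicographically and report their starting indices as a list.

[4, 2, 11, 8, 10, 5, 3, 6, 1, 0, 7, 12, 9]

rank→(start, suffix):
  0 → (4, 'adegbhdbh')
  1 → (2, 'aeadegbhdbh')
  2 → (11, 'bh')
  3 → (8, 'bhdbh')
  4 → (10, 'dbh')
  5 → (5, 'degbhdbh')
  6 → (3, 'eadegbhdbh')
  7 → (6, 'egbhdbh')
  8 → (1, 'faeadegbhdbh')
  9 → (0, 'ffaeadegbhdbh')
  10 → (7, 'gbhdbh')
  11 → (12, 'h')
  12 → (9, 'hdbh')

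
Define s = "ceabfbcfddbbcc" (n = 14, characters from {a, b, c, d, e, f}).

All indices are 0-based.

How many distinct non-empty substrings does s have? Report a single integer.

96

rank | idx | suffix
   0 |   2 | abfbcfddbbcc
   1 |  10 | bbcc
   2 |  11 | bcc
   3 |   5 | bcfddbbcc
   4 |   3 | bfbcfddbbcc
   5 |  13 | c
   6 |  12 | cc
   7 |   0 | ceabfbcfddbbcc
   8 |   6 | cfddbbcc
   9 |   9 | dbbcc
  10 |   8 | ddbbcc
  11 |   1 | eabfbcfddbbcc
  12 |   4 | fbcfddbbcc
  13 |   7 | fddbbcc

SA = [2, 10, 11, 5, 3, 13, 12, 0, 6, 9, 8, 1, 4, 7]
rank  pair      lcp
   1  s[2:],s[10:]  0  ''
   2  s[10:],s[11:]  1  'b'
   3  s[11:],s[5:]  2  'bc'
   4  s[5:],s[3:]  1  'b'
   5  s[3:],s[13:]  0  ''
   6  s[13:],s[12:]  1  'c'
   7  s[12:],s[0:]  1  'c'
   8  s[0:],s[6:]  1  'c'
   9  s[6:],s[9:]  0  ''
  10  s[9:],s[8:]  1  'd'
  11  s[8:],s[1:]  0  ''
  12  s[1:],s[4:]  0  ''
  13  s[4:],s[7:]  1  'f'

n(n+1)/2 = 14·15/2 = 105
Σ LCP = 0 + 0 + 1 + 2 + 1 + 0 + 1 + 1 + 1 + 0 + 1 + 0 + 0 + 1 = 9
distinct = 105 − 9 = 96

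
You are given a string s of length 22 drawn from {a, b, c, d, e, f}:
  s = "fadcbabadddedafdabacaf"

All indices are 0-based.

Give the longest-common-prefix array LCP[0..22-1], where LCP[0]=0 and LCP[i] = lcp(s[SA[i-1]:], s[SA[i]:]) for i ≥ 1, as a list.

[0, 3, 1, 1, 2, 1, 2, 0, 2, 2, 0, 1, 0, 2, 1, 1, 2, 1, 0, 0, 1, 1]

rank→(start, suffix):
  0 → (16, 'abacaf')
  1 → (5, 'abadddedafdabacaf')
  2 → (18, 'acaf')
  3 → (1, 'adcbabadddedafdabacaf')
  4 → (7, 'adddedafdabacaf')
  5 → (20, 'af')
  6 → (13, 'afdabacaf')
  7 → (4, 'babadddedafdabacaf')
  8 → (17, 'bacaf')
  9 → (6, 'badddedafdabacaf')
  10 → (19, 'caf')
  11 → (3, 'cbabadddedafdabacaf')
  12 → (15, 'dabacaf')
  13 → (12, 'dafdabacaf')
  14 → (2, 'dcbabadddedafdabacaf')
  15 → (8, 'dddedafdabacaf')
  16 → (9, 'ddedafdabacaf')
  17 → (10, 'dedafdabacaf')
  18 → (11, 'edafdabacaf')
  19 → (21, 'f')
  20 → (0, 'fadcbabadddedafdabacaf')
  21 → (14, 'fdabacaf')

SA = [16, 5, 18, 1, 7, 20, 13, 4, 17, 6, 19, 3, 15, 12, 2, 8, 9, 10, 11, 21, 0, 14]
i: (SA[i-1],SA[i]) lcp shared
  1: (16,5) 3 'aba'
  2: (5,18) 1 'a'
  3: (18,1) 1 'a'
  4: (1,7) 2 'ad'
  5: (7,20) 1 'a'
  6: (20,13) 2 'af'
  7: (13,4) 0 ''
  8: (4,17) 2 'ba'
  9: (17,6) 2 'ba'
  10: (6,19) 0 ''
  11: (19,3) 1 'c'
  12: (3,15) 0 ''
  13: (15,12) 2 'da'
  14: (12,2) 1 'd'
  15: (2,8) 1 'd'
  16: (8,9) 2 'dd'
  17: (9,10) 1 'd'
  18: (10,11) 0 ''
  19: (11,21) 0 ''
  20: (21,0) 1 'f'
  21: (0,14) 1 'f'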